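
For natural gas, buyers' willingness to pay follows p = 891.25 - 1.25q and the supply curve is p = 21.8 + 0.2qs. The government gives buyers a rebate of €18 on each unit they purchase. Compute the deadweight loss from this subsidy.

Deadweight loss = 3240/29

Pre-subsidy: 891.25 - 1.25q = 21.8 + 0.2q gives q* = 17389/29 and p* = 4110/29.
With the rebate, buyers effectively pay pb = ps − 18, where ps is the price sellers receive.
On the curves, pb = 891.25 - 1.25q and ps = 21.8 + 0.2q; the wedge ps − pb = 18 gives 21.8 + 0.2q − (891.25 - 1.25q) = 18, so q' = 17749/29.
Then pb = 891.25 − 1.25·(17749/29) = 3660/29 and ps = 21.8 + 0.2·(17749/29) = 4182/29.
The subsidy expands output by 17749/29 − 17389/29 = 360/29 past the efficient level; on those units the gap between marginal cost and willingness to pay runs from 0 up to 18.
DWL = ½ × 18 × 360/29 = 3240/29.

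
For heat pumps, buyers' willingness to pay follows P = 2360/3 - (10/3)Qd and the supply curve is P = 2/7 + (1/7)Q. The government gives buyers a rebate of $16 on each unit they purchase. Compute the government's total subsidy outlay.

Government cost = 269600/73

Pre-subsidy: 2360/3 - (10/3)Q = 2/7 + (1/7)Q gives Q* = 16514/73 and P* = 2380/73.
With the rebate, buyers effectively pay Pb = Ps − 16, where Ps is the price sellers receive.
On the curves, Pb = 2360/3 - (10/3)Q and Ps = 2/7 + (1/7)Q; the wedge Ps − Pb = 16 gives 2/7 + (1/7)Q − (2360/3 - (10/3)Q) = 16, so Q' = 16850/73.
Then Pb = 2360/3 − (10/3)·(16850/73) = 1260/73 and Ps = 2/7 + (1/7)·(16850/73) = 2428/73.
Government outlay = subsidy × quantity = 16 × 16850/73 = 269600/73.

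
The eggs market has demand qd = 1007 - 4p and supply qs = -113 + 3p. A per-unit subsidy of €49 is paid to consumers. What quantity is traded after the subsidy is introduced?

q' = 451

Pre-subsidy: 1007 - 4p = -113 + 3p gives p* = 160, q* = 367.
With the rebate, buyers effectively pay pb = ps − 49, where ps is the price sellers receive.
Demand in terms of ps becomes qd = 1007 − 4(ps − 49) = 1203 - 4ps. Setting this equal to supply: 1203 - 4ps = -113 + 3ps, so ps = 188.
Buyers pay pb = 188 − 49 = 139; q' = -113 + 3·188 = 451.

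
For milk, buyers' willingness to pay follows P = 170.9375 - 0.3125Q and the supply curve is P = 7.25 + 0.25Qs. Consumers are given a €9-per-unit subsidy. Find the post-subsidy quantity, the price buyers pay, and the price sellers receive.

Pre-subsidy: 170.9375 - 0.3125Q = 7.25 + 0.25Q gives Q* = 291 and P* = 80.
With the rebate, buyers effectively pay Pb = Ps − 9, where Ps is the price sellers receive.
On the curves, Pb = 170.9375 - 0.3125Q and Ps = 7.25 + 0.25Q; the wedge Ps − Pb = 9 gives 7.25 + 0.25Q − (170.9375 - 0.3125Q) = 9, so Q' = 307.
Then Pb = 170.9375 − 0.3125·307 = 75 and Ps = 7.25 + 0.25·307 = 84.

Q' = 307; buyers pay €75; sellers receive €84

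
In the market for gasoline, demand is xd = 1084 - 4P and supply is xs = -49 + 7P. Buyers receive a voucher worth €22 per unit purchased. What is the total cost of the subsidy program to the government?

Government cost = €16016

Pre-subsidy: 1084 - 4P = -49 + 7P gives P* = 103, x* = 672.
With the rebate, buyers effectively pay Pb = Ps − 22, where Ps is the price sellers receive.
Demand in terms of Ps becomes xd = 1084 − 4(Ps − 22) = 1172 - 4Ps. Setting this equal to supply: 1172 - 4Ps = -49 + 7Ps, so Ps = 111.
Buyers pay Pb = 111 − 22 = 89; x' = -49 + 7·111 = 728.
Government outlay = subsidy × quantity = 22 × 728 = 16016.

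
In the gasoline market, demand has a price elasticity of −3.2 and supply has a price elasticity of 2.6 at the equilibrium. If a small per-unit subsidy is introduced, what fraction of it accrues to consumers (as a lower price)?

For a small subsidy around the equilibrium, the benefit split depends on the relative slopes, which at a point are proportional to the elasticities.
Buyer share = εs/(εs + |εd|) = 2.6/(2.6 + 3.2) = 13/29; seller share = |εd|/(εs + |εd|) = 16/29.

Consumer share = 13/29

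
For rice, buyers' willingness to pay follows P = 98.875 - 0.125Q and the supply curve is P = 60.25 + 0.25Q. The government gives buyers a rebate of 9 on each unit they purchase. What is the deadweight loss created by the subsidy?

Pre-subsidy: 98.875 - 0.125Q = 60.25 + 0.25Q gives Q* = 103 and P* = 86.
With the rebate, buyers effectively pay Pb = Ps − 9, where Ps is the price sellers receive.
On the curves, Pb = 98.875 - 0.125Q and Ps = 60.25 + 0.25Q; the wedge Ps − Pb = 9 gives 60.25 + 0.25Q − (98.875 - 0.125Q) = 9, so Q' = 127.
Then Pb = 98.875 − 0.125·127 = 83 and Ps = 60.25 + 0.25·127 = 92.
The subsidy expands output by 127 − 103 = 24 past the efficient level; on those units the gap between marginal cost and willingness to pay runs from 0 up to 9.
DWL = ½ × 9 × 24 = 108.

Deadweight loss = 108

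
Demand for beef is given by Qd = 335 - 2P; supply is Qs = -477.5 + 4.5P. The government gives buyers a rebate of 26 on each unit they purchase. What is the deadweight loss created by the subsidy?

Pre-subsidy: 335 - 2P = -477.5 + 4.5P gives P* = 125, Q* = 85.
With the rebate, buyers effectively pay Pb = Ps − 26, where Ps is the price sellers receive.
Demand in terms of Ps becomes Qd = 335 − 2(Ps − 26) = 387 - 2Ps. Setting this equal to supply: 387 - 2Ps = -477.5 + 4.5Ps, so Ps = 133.
Buyers pay Pb = 133 − 26 = 107; Q' = -477.5 + 4.5·133 = 121.
The subsidy expands output by 121 − 85 = 36 past the efficient level; on those units the gap between marginal cost and willingness to pay runs from 0 up to 26.
DWL = ½ × 26 × 36 = 468.

Deadweight loss = 468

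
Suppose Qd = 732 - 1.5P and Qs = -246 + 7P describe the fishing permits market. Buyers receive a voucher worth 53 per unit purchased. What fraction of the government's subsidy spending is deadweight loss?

DWL / government spending = 371/7082

Pre-subsidy: 732 - 1.5P = -246 + 7P gives P* = 1956/17, Q* = 9510/17.
With the rebate, buyers effectively pay Pb = Ps − 53, where Ps is the price sellers receive.
Demand in terms of Ps becomes Qd = 732 − 1.5(Ps − 53) = 811.5 - 1.5Ps. Setting this equal to supply: 811.5 - 1.5Ps = -246 + 7Ps, so Ps = 2115/17.
Buyers pay Pb = 2115/17 − 53 = 1214/17; Q' = -246 + 7·(2115/17) = 10623/17.
ΔCS = ½(9510/17 + 10623/17)(1956/17 − 1214/17) = 7469343/289; ΔPS = ½(9510/17 + 10623/17)(2115/17 − 1956/17) = 3201147/578.
Government spending = 53 × 10623/17 = 563019/17.
DWL = ½ × 53 × (10623/17 − 9510/17) = 58989/34; fraction = (58989/34) / (563019/17) = 371/7082.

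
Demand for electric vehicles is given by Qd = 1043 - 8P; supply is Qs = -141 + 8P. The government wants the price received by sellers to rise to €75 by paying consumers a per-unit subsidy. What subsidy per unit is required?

Required subsidy s = €2 per unit

At a seller price of 75, quantity supplied is -141 + 8·75 = 459.
Buyers absorb 459 only when they pay Pb with 1043 − 8·Pb = 459, i.e. Pb = 73.
s = Ps − Pb = 75 − 73 = 2.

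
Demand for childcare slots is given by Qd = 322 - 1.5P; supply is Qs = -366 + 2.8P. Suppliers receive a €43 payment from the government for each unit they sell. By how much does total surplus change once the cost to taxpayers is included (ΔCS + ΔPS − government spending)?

Pre-subsidy: 322 - 1.5P = -366 + 2.8P gives P* = 160, Q* = 82.
With the subsidy, sellers receive Ps = Pb + 43 for each unit, where Pb is the price buyers pay.
Supply in terms of Pb becomes Qs = -366 + 2.8(Pb + 43) = -245.6 + 2.8Pb. Setting this equal to demand: 322 - 1.5Pb = -245.6 + 2.8Pb, so Pb = 132.
Sellers receive Ps = 132 + 43 = 175; Q' = 322 − 1.5·132 = 124.
ΔCS = ½(82 + 124)(160 − 132) = 2884; ΔPS = ½(82 + 124)(175 − 160) = 1545.
Government spending = 43 × 124 = 5332.
Net change = 2884 + 1545 − 5332 = -903. The loss equals the DWL triangle ½·43·42.

Net change in total surplus = -€903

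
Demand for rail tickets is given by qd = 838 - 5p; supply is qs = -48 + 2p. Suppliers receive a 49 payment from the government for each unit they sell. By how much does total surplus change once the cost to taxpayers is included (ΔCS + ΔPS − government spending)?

Pre-subsidy: 838 - 5p = -48 + 2p gives p* = 886/7, q* = 1436/7.
With the subsidy, sellers receive ps = pb + 49 for each unit, where pb is the price buyers pay.
Supply in terms of pb becomes qs = -48 + 2(pb + 49) = 50 + 2pb. Setting this equal to demand: 838 - 5pb = 50 + 2pb, so pb = 788/7.
Sellers receive ps = 788/7 + 49 = 1131/7; q' = 838 − 5·(788/7) = 1926/7.
ΔCS = ½(1436/7 + 1926/7)(886/7 − 788/7) = 3362; ΔPS = ½(1436/7 + 1926/7)(1131/7 − 886/7) = 8405.
Government spending = 49 × 1926/7 = 13482.
Net change = 3362 + 8405 − 13482 = -1715. The loss equals the DWL triangle ½·49·70.

Net change in total surplus = -1715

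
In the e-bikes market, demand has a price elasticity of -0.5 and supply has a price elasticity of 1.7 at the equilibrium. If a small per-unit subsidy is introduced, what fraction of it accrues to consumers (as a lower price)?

For a small subsidy around the equilibrium, the benefit split depends on the relative slopes, which at a point are proportional to the elasticities.
Buyer share = εs/(εs + |εd|) = 1.7/(1.7 + 0.5) = 17/22; seller share = |εd|/(εs + |εd|) = 5/22.

Consumer share = 17/22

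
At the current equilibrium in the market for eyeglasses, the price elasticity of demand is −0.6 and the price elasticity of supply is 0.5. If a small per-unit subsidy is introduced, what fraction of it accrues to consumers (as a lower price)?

Consumer share = 5/11

For a small subsidy around the equilibrium, the benefit split depends on the relative slopes, which at a point are proportional to the elasticities.
Buyer share = εs/(εs + |εd|) = 0.5/(0.5 + 0.6) = 5/11; seller share = |εd|/(εs + |εd|) = 6/11.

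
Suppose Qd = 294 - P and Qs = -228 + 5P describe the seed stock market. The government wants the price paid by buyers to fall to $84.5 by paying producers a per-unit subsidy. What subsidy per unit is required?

At a buyer price of 84.5, quantity demanded is 294 − 1·84.5 = 209.5.
Sellers supply 209.5 only when they receive Ps with -228 + 5·Ps = 209.5, i.e. Ps = 87.5.
s = Ps − Pb = 87.5 − 84.5 = 3.

Required subsidy s = $3 per unit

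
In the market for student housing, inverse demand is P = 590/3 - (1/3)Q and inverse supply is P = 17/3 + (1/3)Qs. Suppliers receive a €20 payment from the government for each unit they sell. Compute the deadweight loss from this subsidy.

Deadweight loss = €300

Pre-subsidy: 590/3 - (1/3)Q = 17/3 + (1/3)Q gives Q* = 286.5 and P* = 607/6.
With the subsidy, sellers receive Ps = Pb + 20 for each unit, where Pb is the price buyers pay.
On the curves, Pb = 590/3 - (1/3)Q and Ps = 17/3 + (1/3)Q; the wedge Ps − Pb = 20 gives 17/3 + (1/3)Q − (590/3 - (1/3)Q) = 20, so Q' = 316.5.
Then Pb = 590/3 − (1/3)·316.5 = 547/6 and Ps = 17/3 + (1/3)·316.5 = 667/6.
The subsidy expands output by 316.5 − 286.5 = 30 past the efficient level; on those units the gap between marginal cost and willingness to pay runs from 0 up to 20.
DWL = ½ × 20 × 30 = 300.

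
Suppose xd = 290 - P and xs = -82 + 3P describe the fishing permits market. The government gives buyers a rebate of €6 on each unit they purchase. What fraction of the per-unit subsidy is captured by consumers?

Consumer share = 0.75

Pre-subsidy: 290 - P = -82 + 3P gives P* = 93, x* = 197.
With the rebate, buyers effectively pay Pb = Ps − 6, where Ps is the price sellers receive.
Demand in terms of Ps becomes xd = 290 − 1(Ps − 6) = 296 - Ps. Setting this equal to supply: 296 - Ps = -82 + 3Ps, so Ps = 94.5.
Buyers pay Pb = 94.5 − 6 = 88.5; x' = -82 + 3·94.5 = 201.5.
Buyers' price falls by P* − Pb = 93 − 88.5 = 4.5; sellers' price rises by Ps − P* = 94.5 − 93 = 1.5.
So consumers capture 4.5/6 = 0.75 of each unit of subsidy.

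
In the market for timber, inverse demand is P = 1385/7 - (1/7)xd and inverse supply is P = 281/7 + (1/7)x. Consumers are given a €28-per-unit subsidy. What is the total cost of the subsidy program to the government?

Government cost = €18200

Pre-subsidy: 1385/7 - (1/7)x = 281/7 + (1/7)x gives x* = 552 and P* = 119.
With the rebate, buyers effectively pay Pb = Ps − 28, where Ps is the price sellers receive.
On the curves, Pb = 1385/7 - (1/7)x and Ps = 281/7 + (1/7)x; the wedge Ps − Pb = 28 gives 281/7 + (1/7)x − (1385/7 - (1/7)x) = 28, so x' = 650.
Then Pb = 1385/7 − (1/7)·650 = 105 and Ps = 281/7 + (1/7)·650 = 133.
Government outlay = subsidy × quantity = 28 × 650 = 18200.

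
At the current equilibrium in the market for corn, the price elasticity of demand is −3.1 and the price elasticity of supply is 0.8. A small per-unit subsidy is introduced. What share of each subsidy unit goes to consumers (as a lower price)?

Consumer share = 8/39

For a small subsidy around the equilibrium, the benefit split depends on the relative slopes, which at a point are proportional to the elasticities.
Buyer share = εs/(εs + |εd|) = 0.8/(0.8 + 3.1) = 8/39; seller share = |εd|/(εs + |εd|) = 31/39.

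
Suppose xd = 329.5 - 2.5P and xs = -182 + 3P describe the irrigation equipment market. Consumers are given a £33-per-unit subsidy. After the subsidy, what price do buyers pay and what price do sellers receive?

Buyers pay £75; sellers receive £108

Pre-subsidy: 329.5 - 2.5P = -182 + 3P gives P* = 93, x* = 97.
With the rebate, buyers effectively pay Pb = Ps − 33, where Ps is the price sellers receive.
Demand in terms of Ps becomes xd = 329.5 − 2.5(Ps − 33) = 412 - 2.5Ps. Setting this equal to supply: 412 - 2.5Ps = -182 + 3Ps, so Ps = 108.
Buyers pay Pb = 108 − 33 = 75; x' = -182 + 3·108 = 142.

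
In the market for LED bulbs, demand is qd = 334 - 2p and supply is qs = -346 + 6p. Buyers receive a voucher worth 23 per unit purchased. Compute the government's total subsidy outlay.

Pre-subsidy: 334 - 2p = -346 + 6p gives p* = 85, q* = 164.
With the rebate, buyers effectively pay pb = ps − 23, where ps is the price sellers receive.
Demand in terms of ps becomes qd = 334 − 2(ps − 23) = 380 - 2ps. Setting this equal to supply: 380 - 2ps = -346 + 6ps, so ps = 90.75.
Buyers pay pb = 90.75 − 23 = 67.75; q' = -346 + 6·90.75 = 198.5.
Government outlay = subsidy × quantity = 23 × 198.5 = 4565.5.

Government cost = 4565.5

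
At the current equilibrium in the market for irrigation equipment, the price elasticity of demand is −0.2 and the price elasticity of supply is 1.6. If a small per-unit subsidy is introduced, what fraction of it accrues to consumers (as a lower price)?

For a small subsidy around the equilibrium, the benefit split depends on the relative slopes, which at a point are proportional to the elasticities.
Buyer share = εs/(εs + |εd|) = 1.6/(1.6 + 0.2) = 8/9; seller share = |εd|/(εs + |εd|) = 1/9.

Consumer share = 8/9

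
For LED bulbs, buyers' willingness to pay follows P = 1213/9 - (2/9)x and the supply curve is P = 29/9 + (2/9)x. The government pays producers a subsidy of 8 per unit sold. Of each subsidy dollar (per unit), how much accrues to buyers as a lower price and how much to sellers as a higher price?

Buyers gain 4 per unit; sellers gain 4 per unit

Pre-subsidy: 1213/9 - (2/9)x = 29/9 + (2/9)x gives x* = 296 and P* = 69.
With the subsidy, sellers receive Ps = Pb + 8 for each unit, where Pb is the price buyers pay.
On the curves, Pb = 1213/9 - (2/9)x and Ps = 29/9 + (2/9)x; the wedge Ps − Pb = 8 gives 29/9 + (2/9)x − (1213/9 - (2/9)x) = 8, so x' = 314.
Then Pb = 1213/9 − (2/9)·314 = 65 and Ps = 29/9 + (2/9)·314 = 73.
Buyers' price falls by P* − Pb = 69 − 65 = 4; sellers' price rises by Ps − P* = 73 − 69 = 4.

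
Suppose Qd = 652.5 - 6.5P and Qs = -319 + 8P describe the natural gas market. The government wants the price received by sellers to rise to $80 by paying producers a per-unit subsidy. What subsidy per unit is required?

Required subsidy s = $29 per unit

At a seller price of 80, quantity supplied is -319 + 8·80 = 321.
Buyers absorb 321 only when they pay Pb with 652.5 − 6.5·Pb = 321, i.e. Pb = 51.
s = Ps − Pb = 80 − 51 = 29.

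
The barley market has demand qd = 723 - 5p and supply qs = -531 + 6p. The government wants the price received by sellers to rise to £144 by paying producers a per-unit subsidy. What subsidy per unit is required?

Required subsidy s = £66 per unit

At a seller price of 144, quantity supplied is -531 + 6·144 = 333.
Buyers absorb 333 only when they pay pb with 723 − 5·pb = 333, i.e. pb = 78.
s = ps − pb = 144 − 78 = 66.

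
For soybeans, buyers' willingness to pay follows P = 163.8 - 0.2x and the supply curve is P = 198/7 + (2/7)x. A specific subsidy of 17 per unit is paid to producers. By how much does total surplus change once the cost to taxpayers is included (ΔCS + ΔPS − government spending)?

Net change in total surplus = -297.5

Pre-subsidy: 163.8 - 0.2x = 198/7 + (2/7)x gives x* = 279 and P* = 108.
With the subsidy, sellers receive Ps = Pb + 17 for each unit, where Pb is the price buyers pay.
On the curves, Pb = 163.8 - 0.2x and Ps = 198/7 + (2/7)x; the wedge Ps − Pb = 17 gives 198/7 + (2/7)x − (163.8 - 0.2x) = 17, so x' = 314.
Then Pb = 163.8 − 0.2·314 = 101 and Ps = 198/7 + (2/7)·314 = 118.
ΔCS = ½(279 + 314)(108 − 101) = 2075.5; ΔPS = ½(279 + 314)(118 − 108) = 2965.
Government spending = 17 × 314 = 5338.
Net change = 2075.5 + 2965 − 5338 = -297.5. The loss equals the DWL triangle ½·17·35.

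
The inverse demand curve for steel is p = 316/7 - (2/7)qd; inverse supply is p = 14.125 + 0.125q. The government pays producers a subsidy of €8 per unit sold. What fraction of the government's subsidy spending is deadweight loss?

DWL / government spending = 224/2185

Pre-subsidy: 316/7 - (2/7)q = 14.125 + 0.125q gives q* = 1737/23 and p* = 542/23.
With the subsidy, sellers receive ps = pb + 8 for each unit, where pb is the price buyers pay.
On the curves, pb = 316/7 - (2/7)q and ps = 14.125 + 0.125q; the wedge ps − pb = 8 gives 14.125 + 0.125q − (316/7 - (2/7)q) = 8, so q' = 95.
Then pb = 316/7 − (2/7)·95 = 18 and ps = 14.125 + 0.125·95 = 26.
ΔCS = ½(1737/23 + 95)(542/23 − 18) = 251008/529; ΔPS = ½(1737/23 + 95)(26 − 542/23) = 109816/529.
Government spending = 8 × 95 = 760.
DWL = ½ × 8 × (95 − 1737/23) = 1792/23; fraction = (1792/23) / 760 = 224/2185.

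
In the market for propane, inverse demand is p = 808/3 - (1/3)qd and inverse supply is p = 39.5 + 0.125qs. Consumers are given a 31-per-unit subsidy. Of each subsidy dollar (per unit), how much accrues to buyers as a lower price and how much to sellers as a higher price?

Buyers gain 248/11 per unit; sellers gain 93/11 per unit

Pre-subsidy: 808/3 - (1/3)q = 39.5 + 0.125q gives q* = 5516/11 and p* = 1124/11.
With the rebate, buyers effectively pay pb = ps − 31, where ps is the price sellers receive.
On the curves, pb = 808/3 - (1/3)q and ps = 39.5 + 0.125q; the wedge ps − pb = 31 gives 39.5 + 0.125q − (808/3 - (1/3)q) = 31, so q' = 6260/11.
Then pb = 808/3 − (1/3)·(6260/11) = 876/11 and ps = 39.5 + 0.125·(6260/11) = 1217/11.
Buyers' price falls by p* − pb = 1124/11 − 876/11 = 248/11; sellers' price rises by ps − p* = 1217/11 − 1124/11 = 93/11.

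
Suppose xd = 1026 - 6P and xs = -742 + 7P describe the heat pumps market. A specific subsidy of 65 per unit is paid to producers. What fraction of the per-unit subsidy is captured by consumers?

Pre-subsidy: 1026 - 6P = -742 + 7P gives P* = 136, x* = 210.
With the subsidy, sellers receive Ps = Pb + 65 for each unit, where Pb is the price buyers pay.
Supply in terms of Pb becomes xs = -742 + 7(Pb + 65) = -287 + 7Pb. Setting this equal to demand: 1026 - 6Pb = -287 + 7Pb, so Pb = 101.
Sellers receive Ps = 101 + 65 = 166; x' = 1026 − 6·101 = 420.
Buyers' price falls by P* − Pb = 136 − 101 = 35; sellers' price rises by Ps − P* = 166 − 136 = 30.
So consumers capture 35/65 = 7/13 of each unit of subsidy.

Consumer share = 7/13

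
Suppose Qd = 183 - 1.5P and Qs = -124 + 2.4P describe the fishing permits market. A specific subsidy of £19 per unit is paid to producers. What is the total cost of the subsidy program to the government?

Pre-subsidy: 183 - 1.5P = -124 + 2.4P gives P* = 3070/39, Q* = 844/13.
With the subsidy, sellers receive Ps = Pb + 19 for each unit, where Pb is the price buyers pay.
Supply in terms of Pb becomes Qs = -124 + 2.4(Pb + 19) = -78.4 + 2.4Pb. Setting this equal to demand: 183 - 1.5Pb = -78.4 + 2.4Pb, so Pb = 2614/39.
Sellers receive Ps = 2614/39 + 19 = 3355/39; Q' = 183 − 1.5·(2614/39) = 1072/13.
Government outlay = subsidy × quantity = 19 × 1072/13 = 20368/13.

Government cost = 20368/13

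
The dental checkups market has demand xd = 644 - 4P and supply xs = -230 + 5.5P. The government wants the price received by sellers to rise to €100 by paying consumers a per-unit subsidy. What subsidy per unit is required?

At a seller price of 100, quantity supplied is -230 + 5.5·100 = 320.
Buyers absorb 320 only when they pay Pb with 644 − 4·Pb = 320, i.e. Pb = 81.
s = Ps − Pb = 100 − 81 = 19.

Required subsidy s = €19 per unit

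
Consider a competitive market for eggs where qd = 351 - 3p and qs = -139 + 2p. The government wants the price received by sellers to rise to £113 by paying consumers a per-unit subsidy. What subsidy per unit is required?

Required subsidy s = £25 per unit

At a seller price of 113, quantity supplied is -139 + 2·113 = 87.
Buyers absorb 87 only when they pay pb with 351 − 3·pb = 87, i.e. pb = 88.
s = ps − pb = 113 − 88 = 25.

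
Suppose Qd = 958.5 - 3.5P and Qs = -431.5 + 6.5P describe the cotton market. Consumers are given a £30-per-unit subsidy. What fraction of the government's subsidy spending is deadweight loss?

DWL / government spending = 273/4322

Pre-subsidy: 958.5 - 3.5P = -431.5 + 6.5P gives P* = 139, Q* = 472.
With the rebate, buyers effectively pay Pb = Ps − 30, where Ps is the price sellers receive.
Demand in terms of Ps becomes Qd = 958.5 − 3.5(Ps − 30) = 1063.5 - 3.5Ps. Setting this equal to supply: 1063.5 - 3.5Ps = -431.5 + 6.5Ps, so Ps = 149.5.
Buyers pay Pb = 149.5 − 30 = 119.5; Q' = -431.5 + 6.5·149.5 = 540.25.
ΔCS = ½(472 + 540.25)(139 − 119.5) = 9869.4375; ΔPS = ½(472 + 540.25)(149.5 − 139) = 5314.3125.
Government spending = 30 × 540.25 = 16207.5.
DWL = ½ × 30 × (540.25 − 472) = 1023.75; fraction = 1023.75 / 16207.5 = 273/4322.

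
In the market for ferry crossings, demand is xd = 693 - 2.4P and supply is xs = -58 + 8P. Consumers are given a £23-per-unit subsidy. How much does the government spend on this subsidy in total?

Government cost = 168084/13

Pre-subsidy: 693 - 2.4P = -58 + 8P gives P* = 3755/52, x* = 6756/13.
With the rebate, buyers effectively pay Pb = Ps − 23, where Ps is the price sellers receive.
Demand in terms of Ps becomes xd = 693 − 2.4(Ps − 23) = 748.2 - 2.4Ps. Setting this equal to supply: 748.2 - 2.4Ps = -58 + 8Ps, so Ps = 4031/52.
Buyers pay Pb = 4031/52 − 23 = 2835/52; x' = -58 + 8·(4031/52) = 7308/13.
Government outlay = subsidy × quantity = 23 × 7308/13 = 168084/13.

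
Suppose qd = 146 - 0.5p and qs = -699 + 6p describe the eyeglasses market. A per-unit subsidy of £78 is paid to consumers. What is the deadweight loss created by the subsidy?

Deadweight loss = £1404

Pre-subsidy: 146 - 0.5p = -699 + 6p gives p* = 130, q* = 81.
With the rebate, buyers effectively pay pb = ps − 78, where ps is the price sellers receive.
Demand in terms of ps becomes qd = 146 − 0.5(ps − 78) = 185 - 0.5ps. Setting this equal to supply: 185 - 0.5ps = -699 + 6ps, so ps = 136.
Buyers pay pb = 136 − 78 = 58; q' = -699 + 6·136 = 117.
The subsidy expands output by 117 − 81 = 36 past the efficient level; on those units the gap between marginal cost and willingness to pay runs from 0 up to 78.
DWL = ½ × 78 × 36 = 1404.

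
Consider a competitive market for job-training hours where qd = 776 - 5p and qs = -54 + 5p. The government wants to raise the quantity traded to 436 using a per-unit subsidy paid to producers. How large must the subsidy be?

At q = 436, invert demand for the buyer price: pb = (776 − 436)/5 = 68; invert supply for the seller price: ps = (436 − (-54))/5 = 98.
The subsidy must fill the gap: s = ps − pb = 98 − 68 = 30.

Required subsidy s = 30 per unit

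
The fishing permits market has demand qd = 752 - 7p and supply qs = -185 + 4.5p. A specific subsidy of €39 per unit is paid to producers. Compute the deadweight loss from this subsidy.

Deadweight loss = 95823/46

Pre-subsidy: 752 - 7p = -185 + 4.5p gives p* = 1874/23, q* = 4178/23.
With the subsidy, sellers receive ps = pb + 39 for each unit, where pb is the price buyers pay.
Supply in terms of pb becomes qs = -185 + 4.5(pb + 39) = -9.5 + 4.5pb. Setting this equal to demand: 752 - 7pb = -9.5 + 4.5pb, so pb = 1523/23.
Sellers receive ps = 1523/23 + 39 = 2420/23; q' = 752 − 7·(1523/23) = 6635/23.
The subsidy expands output by 6635/23 − 4178/23 = 2457/23 past the efficient level; on those units the gap between marginal cost and willingness to pay runs from 0 up to 39.
DWL = ½ × 39 × 2457/23 = 95823/46.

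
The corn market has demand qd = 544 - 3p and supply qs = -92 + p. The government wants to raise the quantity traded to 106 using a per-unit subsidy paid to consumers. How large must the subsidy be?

Required subsidy s = 52 per unit

At q = 106, invert demand for the buyer price: pb = (544 − 106)/3 = 146; invert supply for the seller price: ps = (106 − (-92))/1 = 198.
The subsidy must fill the gap: s = ps − pb = 198 − 146 = 52.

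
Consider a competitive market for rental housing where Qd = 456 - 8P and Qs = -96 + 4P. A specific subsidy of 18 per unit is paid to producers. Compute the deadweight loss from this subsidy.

Pre-subsidy: 456 - 8P = -96 + 4P gives P* = 46, Q* = 88.
With the subsidy, sellers receive Ps = Pb + 18 for each unit, where Pb is the price buyers pay.
Supply in terms of Pb becomes Qs = -96 + 4(Pb + 18) = -24 + 4Pb. Setting this equal to demand: 456 - 8Pb = -24 + 4Pb, so Pb = 40.
Sellers receive Ps = 40 + 18 = 58; Q' = 456 − 8·40 = 136.
The subsidy expands output by 136 − 88 = 48 past the efficient level; on those units the gap between marginal cost and willingness to pay runs from 0 up to 18.
DWL = ½ × 18 × 48 = 432.

Deadweight loss = 432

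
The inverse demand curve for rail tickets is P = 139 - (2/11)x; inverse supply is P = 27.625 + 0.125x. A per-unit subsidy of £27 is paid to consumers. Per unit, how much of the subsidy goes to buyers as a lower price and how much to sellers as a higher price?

Buyers gain £16 per unit; sellers gain £11 per unit

Pre-subsidy: 139 - (2/11)x = 27.625 + 0.125x gives x* = 363 and P* = 73.
With the rebate, buyers effectively pay Pb = Ps − 27, where Ps is the price sellers receive.
On the curves, Pb = 139 - (2/11)x and Ps = 27.625 + 0.125x; the wedge Ps − Pb = 27 gives 27.625 + 0.125x − (139 - (2/11)x) = 27, so x' = 451.
Then Pb = 139 − (2/11)·451 = 57 and Ps = 27.625 + 0.125·451 = 84.
Buyers' price falls by P* − Pb = 73 − 57 = 16; sellers' price rises by Ps − P* = 84 − 73 = 11.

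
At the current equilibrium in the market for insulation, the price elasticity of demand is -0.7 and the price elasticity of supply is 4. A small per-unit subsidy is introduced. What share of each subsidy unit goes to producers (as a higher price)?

Producer share = 7/47

For a small subsidy around the equilibrium, the benefit split depends on the relative slopes, which at a point are proportional to the elasticities.
Buyer share = εs/(εs + |εd|) = 4/(4 + 0.7) = 40/47; seller share = |εd|/(εs + |εd|) = 7/47.
So producers capture 7/47 of the subsidy.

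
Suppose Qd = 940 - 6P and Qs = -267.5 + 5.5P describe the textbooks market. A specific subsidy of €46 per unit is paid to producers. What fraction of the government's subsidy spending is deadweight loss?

Pre-subsidy: 940 - 6P = -267.5 + 5.5P gives P* = 105, Q* = 310.
With the subsidy, sellers receive Ps = Pb + 46 for each unit, where Pb is the price buyers pay.
Supply in terms of Pb becomes Qs = -267.5 + 5.5(Pb + 46) = -14.5 + 5.5Pb. Setting this equal to demand: 940 - 6Pb = -14.5 + 5.5Pb, so Pb = 83.
Sellers receive Ps = 83 + 46 = 129; Q' = 940 − 6·83 = 442.
ΔCS = ½(310 + 442)(105 − 83) = 8272; ΔPS = ½(310 + 442)(129 − 105) = 9024.
Government spending = 46 × 442 = 20332.
DWL = ½ × 46 × (442 − 310) = 3036; fraction = 3036 / 20332 = 33/221.

DWL / government spending = 33/221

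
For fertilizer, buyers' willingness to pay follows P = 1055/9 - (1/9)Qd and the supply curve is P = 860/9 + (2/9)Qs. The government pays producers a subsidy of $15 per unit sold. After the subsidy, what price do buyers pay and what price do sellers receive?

Buyers pay $105; sellers receive $120

Pre-subsidy: 1055/9 - (1/9)Q = 860/9 + (2/9)Q gives Q* = 65 and P* = 110.
With the subsidy, sellers receive Ps = Pb + 15 for each unit, where Pb is the price buyers pay.
On the curves, Pb = 1055/9 - (1/9)Q and Ps = 860/9 + (2/9)Q; the wedge Ps − Pb = 15 gives 860/9 + (2/9)Q − (1055/9 - (1/9)Q) = 15, so Q' = 110.
Then Pb = 1055/9 − (1/9)·110 = 105 and Ps = 860/9 + (2/9)·110 = 120.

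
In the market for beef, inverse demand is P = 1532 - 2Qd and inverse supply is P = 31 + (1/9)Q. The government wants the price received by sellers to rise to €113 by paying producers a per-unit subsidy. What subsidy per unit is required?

At a seller price of 113, quantity supplied is -279 + 9·113 = 738.
Buyers absorb 738 only when they pay Pb = 1532 − 2·738 = 56.
s = Ps − Pb = 113 − 56 = 57.

Required subsidy s = €57 per unit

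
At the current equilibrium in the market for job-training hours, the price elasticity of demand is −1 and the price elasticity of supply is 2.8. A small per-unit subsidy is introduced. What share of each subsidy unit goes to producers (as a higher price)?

For a small subsidy around the equilibrium, the benefit split depends on the relative slopes, which at a point are proportional to the elasticities.
Buyer share = εs/(εs + |εd|) = 2.8/(2.8 + 1) = 14/19; seller share = |εd|/(εs + |εd|) = 5/19.
So producers capture 5/19 of the subsidy.

Producer share = 5/19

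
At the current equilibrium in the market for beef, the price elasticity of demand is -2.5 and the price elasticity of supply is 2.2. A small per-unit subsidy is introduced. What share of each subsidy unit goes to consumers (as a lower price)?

For a small subsidy around the equilibrium, the benefit split depends on the relative slopes, which at a point are proportional to the elasticities.
Buyer share = εs/(εs + |εd|) = 2.2/(2.2 + 2.5) = 22/47; seller share = |εd|/(εs + |εd|) = 25/47.

Consumer share = 22/47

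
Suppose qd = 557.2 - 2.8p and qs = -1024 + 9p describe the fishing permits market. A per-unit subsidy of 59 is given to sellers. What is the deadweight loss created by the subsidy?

Pre-subsidy: 557.2 - 2.8p = -1024 + 9p gives p* = 134, q* = 182.
With the subsidy, sellers receive ps = pb + 59 for each unit, where pb is the price buyers pay.
Supply in terms of pb becomes qs = -1024 + 9(pb + 59) = -493 + 9pb. Setting this equal to demand: 557.2 - 2.8pb = -493 + 9pb, so pb = 89.
Sellers receive ps = 89 + 59 = 148; q' = 557.2 − 2.8·89 = 308.
The subsidy expands output by 308 − 182 = 126 past the efficient level; on those units the gap between marginal cost and willingness to pay runs from 0 up to 59.
DWL = ½ × 59 × 126 = 3717.

Deadweight loss = 3717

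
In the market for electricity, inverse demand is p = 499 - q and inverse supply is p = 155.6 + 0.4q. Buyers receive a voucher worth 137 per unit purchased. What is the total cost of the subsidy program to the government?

Pre-subsidy: 499 - q = 155.6 + 0.4q gives q* = 1717/7 and p* = 1776/7.
With the rebate, buyers effectively pay pb = ps − 137, where ps is the price sellers receive.
On the curves, pb = 499 - q and ps = 155.6 + 0.4q; the wedge ps − pb = 137 gives 155.6 + 0.4q − (499 - q) = 137, so q' = 2402/7.
Then pb = 499 − 1·(2402/7) = 1091/7 and ps = 155.6 + 0.4·(2402/7) = 2050/7.
Government outlay = subsidy × quantity = 137 × 2402/7 = 329074/7.

Government cost = 329074/7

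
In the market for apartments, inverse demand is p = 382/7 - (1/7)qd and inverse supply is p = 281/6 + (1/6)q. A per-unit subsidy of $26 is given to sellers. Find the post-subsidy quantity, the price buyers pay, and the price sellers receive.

q' = 109; buyers pay $39; sellers receive $65

Pre-subsidy: 382/7 - (1/7)q = 281/6 + (1/6)q gives q* = 25 and p* = 51.
With the subsidy, sellers receive ps = pb + 26 for each unit, where pb is the price buyers pay.
On the curves, pb = 382/7 - (1/7)q and ps = 281/6 + (1/6)q; the wedge ps − pb = 26 gives 281/6 + (1/6)q − (382/7 - (1/7)q) = 26, so q' = 109.
Then pb = 382/7 − (1/7)·109 = 39 and ps = 281/6 + (1/6)·109 = 65.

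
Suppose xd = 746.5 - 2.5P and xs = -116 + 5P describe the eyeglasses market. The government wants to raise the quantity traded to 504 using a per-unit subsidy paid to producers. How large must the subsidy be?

At x = 504, invert demand for the buyer price: Pb = (746.5 − 504)/2.5 = 97; invert supply for the seller price: Ps = (504 − (-116))/5 = 124.
The subsidy must fill the gap: s = Ps − Pb = 124 − 97 = 27.

Required subsidy s = 27 per unit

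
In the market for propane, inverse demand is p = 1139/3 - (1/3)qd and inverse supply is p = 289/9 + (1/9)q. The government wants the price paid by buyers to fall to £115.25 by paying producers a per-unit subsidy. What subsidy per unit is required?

Required subsidy s = £5 per unit

At a buyer price of 115.25, quantity demanded is 1139 − 3·115.25 = 793.25.
Sellers supply 793.25 only when they receive ps = 289/9 + (1/9)·793.25 = 120.25.
s = ps − pb = 120.25 − 115.25 = 5.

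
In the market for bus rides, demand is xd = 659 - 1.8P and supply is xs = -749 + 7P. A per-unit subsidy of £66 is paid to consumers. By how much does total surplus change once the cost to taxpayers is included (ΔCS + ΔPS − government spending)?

Net change in total surplus = -£3118.5

Pre-subsidy: 659 - 1.8P = -749 + 7P gives P* = 160, x* = 371.
With the rebate, buyers effectively pay Pb = Ps − 66, where Ps is the price sellers receive.
Demand in terms of Ps becomes xd = 659 − 1.8(Ps − 66) = 777.8 - 1.8Ps. Setting this equal to supply: 777.8 - 1.8Ps = -749 + 7Ps, so Ps = 173.5.
Buyers pay Pb = 173.5 − 66 = 107.5; x' = -749 + 7·173.5 = 465.5.
ΔCS = ½(371 + 465.5)(160 − 107.5) = 21958.125; ΔPS = ½(371 + 465.5)(173.5 − 160) = 5646.375.
Government spending = 66 × 465.5 = 30723.
Net change = 21958.125 + 5646.375 − 30723 = -3118.5. The loss equals the DWL triangle ½·66·94.5.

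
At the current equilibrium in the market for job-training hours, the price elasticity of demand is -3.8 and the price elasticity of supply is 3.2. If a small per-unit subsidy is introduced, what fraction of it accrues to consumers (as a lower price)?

For a small subsidy around the equilibrium, the benefit split depends on the relative slopes, which at a point are proportional to the elasticities.
Buyer share = εs/(εs + |εd|) = 3.2/(3.2 + 3.8) = 16/35; seller share = |εd|/(εs + |εd|) = 19/35.

Consumer share = 16/35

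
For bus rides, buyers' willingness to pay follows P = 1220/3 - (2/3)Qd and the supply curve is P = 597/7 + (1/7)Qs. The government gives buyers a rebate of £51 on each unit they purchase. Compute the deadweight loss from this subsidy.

Pre-subsidy: 1220/3 - (2/3)Q = 597/7 + (1/7)Q gives Q* = 397 and P* = 142.
With the rebate, buyers effectively pay Pb = Ps − 51, where Ps is the price sellers receive.
On the curves, Pb = 1220/3 - (2/3)Q and Ps = 597/7 + (1/7)Q; the wedge Ps − Pb = 51 gives 597/7 + (1/7)Q − (1220/3 - (2/3)Q) = 51, so Q' = 460.
Then Pb = 1220/3 − (2/3)·460 = 100 and Ps = 597/7 + (1/7)·460 = 151.
The subsidy expands output by 460 − 397 = 63 past the efficient level; on those units the gap between marginal cost and willingness to pay runs from 0 up to 51.
DWL = ½ × 51 × 63 = 1606.5.

Deadweight loss = £1606.5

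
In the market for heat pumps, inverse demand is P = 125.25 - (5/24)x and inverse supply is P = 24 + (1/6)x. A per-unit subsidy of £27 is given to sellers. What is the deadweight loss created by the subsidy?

Deadweight loss = £972

Pre-subsidy: 125.25 - (5/24)x = 24 + (1/6)x gives x* = 270 and P* = 69.
With the subsidy, sellers receive Ps = Pb + 27 for each unit, where Pb is the price buyers pay.
On the curves, Pb = 125.25 - (5/24)x and Ps = 24 + (1/6)x; the wedge Ps − Pb = 27 gives 24 + (1/6)x − (125.25 - (5/24)x) = 27, so x' = 342.
Then Pb = 125.25 − (5/24)·342 = 54 and Ps = 24 + (1/6)·342 = 81.
The subsidy expands output by 342 − 270 = 72 past the efficient level; on those units the gap between marginal cost and willingness to pay runs from 0 up to 27.
DWL = ½ × 27 × 72 = 972.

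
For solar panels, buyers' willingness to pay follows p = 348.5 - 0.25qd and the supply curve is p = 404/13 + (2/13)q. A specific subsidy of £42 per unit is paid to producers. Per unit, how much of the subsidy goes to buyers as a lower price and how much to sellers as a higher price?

Pre-subsidy: 348.5 - 0.25q = 404/13 + (2/13)q gives q* = 786 and p* = 152.
With the subsidy, sellers receive ps = pb + 42 for each unit, where pb is the price buyers pay.
On the curves, pb = 348.5 - 0.25q and ps = 404/13 + (2/13)q; the wedge ps − pb = 42 gives 404/13 + (2/13)q − (348.5 - 0.25q) = 42, so q' = 890.
Then pb = 348.5 − 0.25·890 = 126 and ps = 404/13 + (2/13)·890 = 168.
Buyers' price falls by p* − pb = 152 − 126 = 26; sellers' price rises by ps − p* = 168 − 152 = 16.

Buyers gain £26 per unit; sellers gain £16 per unit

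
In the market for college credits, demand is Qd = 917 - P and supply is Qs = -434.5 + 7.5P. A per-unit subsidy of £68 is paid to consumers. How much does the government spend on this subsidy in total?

Government cost = £55624

Pre-subsidy: 917 - P = -434.5 + 7.5P gives P* = 159, Q* = 758.
With the rebate, buyers effectively pay Pb = Ps − 68, where Ps is the price sellers receive.
Demand in terms of Ps becomes Qd = 917 − 1(Ps − 68) = 985 - Ps. Setting this equal to supply: 985 - Ps = -434.5 + 7.5Ps, so Ps = 167.
Buyers pay Pb = 167 − 68 = 99; Q' = -434.5 + 7.5·167 = 818.
Government outlay = subsidy × quantity = 68 × 818 = 55624.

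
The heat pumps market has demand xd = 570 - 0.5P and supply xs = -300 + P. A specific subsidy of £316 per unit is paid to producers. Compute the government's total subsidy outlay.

Pre-subsidy: 570 - 0.5P = -300 + P gives P* = 580, x* = 280.
With the subsidy, sellers receive Ps = Pb + 316 for each unit, where Pb is the price buyers pay.
Supply in terms of Pb becomes xs = -300 + 1(Pb + 316) = 16 + Pb. Setting this equal to demand: 570 - 0.5Pb = 16 + Pb, so Pb = 1108/3.
Sellers receive Ps = 1108/3 + 316 = 2056/3; x' = 570 − 0.5·(1108/3) = 1156/3.
Government outlay = subsidy × quantity = 316 × 1156/3 = 365296/3.

Government cost = 365296/3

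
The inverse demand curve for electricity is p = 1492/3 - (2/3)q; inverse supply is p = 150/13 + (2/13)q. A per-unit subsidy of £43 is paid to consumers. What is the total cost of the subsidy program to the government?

Pre-subsidy: 1492/3 - (2/3)q = 150/13 + (2/13)q gives q* = 592.0625 and p* = 102.625.
With the rebate, buyers effectively pay pb = ps − 43, where ps is the price sellers receive.
On the curves, pb = 1492/3 - (2/3)q and ps = 150/13 + (2/13)q; the wedge ps − pb = 43 gives 150/13 + (2/13)q − (1492/3 - (2/3)q) = 43, so q' = 644.46875.
Then pb = 1492/3 − (2/3)·644.46875 = 67.6875 and ps = 150/13 + (2/13)·644.46875 = 110.6875.
Government outlay = subsidy × quantity = 43 × 644.46875 = 27712.15625.

Government cost = £27712.15625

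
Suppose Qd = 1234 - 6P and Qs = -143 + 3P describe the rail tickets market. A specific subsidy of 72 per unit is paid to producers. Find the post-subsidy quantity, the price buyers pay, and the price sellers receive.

Q' = 460; buyers pay 129; sellers receive 201

Pre-subsidy: 1234 - 6P = -143 + 3P gives P* = 153, Q* = 316.
With the subsidy, sellers receive Ps = Pb + 72 for each unit, where Pb is the price buyers pay.
Supply in terms of Pb becomes Qs = -143 + 3(Pb + 72) = 73 + 3Pb. Setting this equal to demand: 1234 - 6Pb = 73 + 3Pb, so Pb = 129.
Sellers receive Ps = 129 + 72 = 201; Q' = 1234 − 6·129 = 460.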